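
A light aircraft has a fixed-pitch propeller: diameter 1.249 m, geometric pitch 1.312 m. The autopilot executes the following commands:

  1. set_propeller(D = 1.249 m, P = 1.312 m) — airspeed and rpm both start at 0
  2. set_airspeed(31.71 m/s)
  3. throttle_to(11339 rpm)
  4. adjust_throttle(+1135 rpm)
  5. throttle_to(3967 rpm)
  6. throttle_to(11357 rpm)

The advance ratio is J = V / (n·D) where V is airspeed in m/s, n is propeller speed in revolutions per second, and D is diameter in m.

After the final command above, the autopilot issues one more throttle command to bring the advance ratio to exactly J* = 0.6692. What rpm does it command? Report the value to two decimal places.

rpm = 2276.30

set_propeller: D = 1.249 m, P = 1.312 m (p = P/D = 1.050440); state ← (V=0, rpm=0)
set_airspeed(31.71): V ← 31.71 m/s
throttle_to(11339): rpm ← 11339
adjust_throttle(+1135): rpm ← 11339 +1135 = 12474
throttle_to(3967): rpm ← 3967
throttle_to(11357): rpm ← 11357
final state: V = 31.71 m/s, rpm = 11357 → n = rpm/60 = 189.283333 rev/s
target J* = 0.6692; solve J* = V/(n·D) for n: n = V/(J*·D) = 31.71/(0.6692 × 1.249) = 37.938300 rev/s
rpm = 60·n = 2276.298026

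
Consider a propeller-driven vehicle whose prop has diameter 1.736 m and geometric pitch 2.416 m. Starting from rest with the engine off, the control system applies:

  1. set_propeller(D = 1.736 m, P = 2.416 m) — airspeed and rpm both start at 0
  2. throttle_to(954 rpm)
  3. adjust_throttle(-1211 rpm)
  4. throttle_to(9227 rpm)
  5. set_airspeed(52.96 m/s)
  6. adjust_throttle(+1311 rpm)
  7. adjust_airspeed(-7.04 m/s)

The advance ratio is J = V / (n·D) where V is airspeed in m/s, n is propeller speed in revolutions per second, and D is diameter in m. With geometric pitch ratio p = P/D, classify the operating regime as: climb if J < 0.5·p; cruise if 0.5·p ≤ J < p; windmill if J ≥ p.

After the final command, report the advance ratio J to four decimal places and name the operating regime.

set_propeller: D = 1.736 m, P = 2.416 m (p = P/D = 1.391705); state ← (V=0, rpm=0)
throttle_to(954): rpm ← 954
adjust_throttle(-1211): rpm ← 954 -1211 = -257
throttle_to(9227): rpm ← 9227
set_airspeed(52.96): V ← 52.96 m/s
adjust_throttle(+1311): rpm ← 9227 +1311 = 10538
adjust_airspeed(-7.04): V ← 52.96 -7.04 = 45.92 m/s
final state: V = 45.92 m/s, rpm = 10538 → n = rpm/60 = 175.633333 rev/s
J = V / (n·D) = 45.92 / (175.633333 × 1.736) = 0.150607
regime bands: climb J<0.6959 | cruise [0.6959, 1.3917) | windmill J≥1.3917
J = 0.1506 → climb

J = 0.1506, regime = climb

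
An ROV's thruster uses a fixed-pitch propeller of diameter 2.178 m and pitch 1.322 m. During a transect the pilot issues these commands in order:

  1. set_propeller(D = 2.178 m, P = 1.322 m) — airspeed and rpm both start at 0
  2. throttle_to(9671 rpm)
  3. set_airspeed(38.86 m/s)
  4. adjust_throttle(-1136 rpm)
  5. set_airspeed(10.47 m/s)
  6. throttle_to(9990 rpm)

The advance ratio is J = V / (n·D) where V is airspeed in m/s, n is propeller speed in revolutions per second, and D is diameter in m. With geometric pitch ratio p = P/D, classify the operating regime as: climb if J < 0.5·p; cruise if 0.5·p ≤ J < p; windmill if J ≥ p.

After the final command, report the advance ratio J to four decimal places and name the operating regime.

J = 0.0289, regime = climb

set_propeller: D = 2.178 m, P = 1.322 m (p = P/D = 0.606979); state ← (V=0, rpm=0)
throttle_to(9671): rpm ← 9671
set_airspeed(38.86): V ← 38.86 m/s
adjust_throttle(-1136): rpm ← 9671 -1136 = 8535
set_airspeed(10.47): V ← 10.47 m/s
throttle_to(9990): rpm ← 9990
final state: V = 10.47 m/s, rpm = 9990 → n = rpm/60 = 166.500000 rev/s
J = V / (n·D) = 10.47 / (166.500000 × 2.178) = 0.028872
regime bands: climb J<0.3035 | cruise [0.3035, 0.6070) | windmill J≥0.6070
J = 0.0289 → climb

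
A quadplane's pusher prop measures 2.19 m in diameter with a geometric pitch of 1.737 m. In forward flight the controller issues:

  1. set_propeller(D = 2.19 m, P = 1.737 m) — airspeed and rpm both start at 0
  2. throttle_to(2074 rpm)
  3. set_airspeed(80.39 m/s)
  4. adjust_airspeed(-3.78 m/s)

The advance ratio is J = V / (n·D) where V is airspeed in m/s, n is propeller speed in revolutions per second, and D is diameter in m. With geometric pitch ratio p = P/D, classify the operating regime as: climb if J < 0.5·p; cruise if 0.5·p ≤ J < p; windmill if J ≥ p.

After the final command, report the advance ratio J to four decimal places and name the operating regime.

set_propeller: D = 2.19 m, P = 1.737 m (p = P/D = 0.793151); state ← (V=0, rpm=0)
throttle_to(2074): rpm ← 2074
set_airspeed(80.39): V ← 80.39 m/s
adjust_airspeed(-3.78): V ← 80.39 -3.78 = 76.61 m/s
final state: V = 76.61 m/s, rpm = 2074 → n = rpm/60 = 34.566667 rev/s
J = V / (n·D) = 76.61 / (34.566667 × 2.19) = 1.012008
regime bands: climb J<0.3966 | cruise [0.3966, 0.7932) | windmill J≥0.7932
J = 1.0120 → windmill

J = 1.0120, regime = windmill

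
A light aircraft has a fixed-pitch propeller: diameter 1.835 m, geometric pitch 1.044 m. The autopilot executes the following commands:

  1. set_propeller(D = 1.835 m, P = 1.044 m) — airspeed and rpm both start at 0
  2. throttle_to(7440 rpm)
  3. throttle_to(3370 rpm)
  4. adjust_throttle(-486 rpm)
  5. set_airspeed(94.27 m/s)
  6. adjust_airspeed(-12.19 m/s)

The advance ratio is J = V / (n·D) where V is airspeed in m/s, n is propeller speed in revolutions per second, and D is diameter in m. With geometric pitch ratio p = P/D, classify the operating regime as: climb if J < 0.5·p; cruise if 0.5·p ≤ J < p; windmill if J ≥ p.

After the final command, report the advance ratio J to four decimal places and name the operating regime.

J = 0.9306, regime = windmill

set_propeller: D = 1.835 m, P = 1.044 m (p = P/D = 0.568937); state ← (V=0, rpm=0)
throttle_to(7440): rpm ← 7440
throttle_to(3370): rpm ← 3370
adjust_throttle(-486): rpm ← 3370 -486 = 2884
set_airspeed(94.27): V ← 94.27 m/s
adjust_airspeed(-12.19): V ← 94.27 -12.19 = 82.08 m/s
final state: V = 82.08 m/s, rpm = 2884 → n = rpm/60 = 48.066667 rev/s
J = V / (n·D) = 82.08 / (48.066667 × 1.835) = 0.930588
regime bands: climb J<0.2845 | cruise [0.2845, 0.5689) | windmill J≥0.5689
J = 0.9306 → windmill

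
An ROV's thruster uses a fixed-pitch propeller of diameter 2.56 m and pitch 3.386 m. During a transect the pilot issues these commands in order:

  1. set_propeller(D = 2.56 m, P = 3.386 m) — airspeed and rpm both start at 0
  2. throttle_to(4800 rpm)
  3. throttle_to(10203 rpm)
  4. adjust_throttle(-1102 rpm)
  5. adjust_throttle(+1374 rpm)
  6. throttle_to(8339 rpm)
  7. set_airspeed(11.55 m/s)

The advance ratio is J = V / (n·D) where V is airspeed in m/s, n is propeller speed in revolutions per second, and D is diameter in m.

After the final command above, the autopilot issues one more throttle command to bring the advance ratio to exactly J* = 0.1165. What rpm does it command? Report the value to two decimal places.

rpm = 2323.63

set_propeller: D = 2.56 m, P = 3.386 m (p = P/D = 1.322656); state ← (V=0, rpm=0)
throttle_to(4800): rpm ← 4800
throttle_to(10203): rpm ← 10203
adjust_throttle(-1102): rpm ← 10203 -1102 = 9101
adjust_throttle(+1374): rpm ← 9101 +1374 = 10475
throttle_to(8339): rpm ← 8339
set_airspeed(11.55): V ← 11.55 m/s
final state: V = 11.55 m/s, rpm = 8339 → n = rpm/60 = 138.983333 rev/s
target J* = 0.1165; solve J* = V/(n·D) for n: n = V/(J*·D) = 11.55/(0.1165 × 2.56) = 38.727200 rev/s
rpm = 60·n = 2323.631974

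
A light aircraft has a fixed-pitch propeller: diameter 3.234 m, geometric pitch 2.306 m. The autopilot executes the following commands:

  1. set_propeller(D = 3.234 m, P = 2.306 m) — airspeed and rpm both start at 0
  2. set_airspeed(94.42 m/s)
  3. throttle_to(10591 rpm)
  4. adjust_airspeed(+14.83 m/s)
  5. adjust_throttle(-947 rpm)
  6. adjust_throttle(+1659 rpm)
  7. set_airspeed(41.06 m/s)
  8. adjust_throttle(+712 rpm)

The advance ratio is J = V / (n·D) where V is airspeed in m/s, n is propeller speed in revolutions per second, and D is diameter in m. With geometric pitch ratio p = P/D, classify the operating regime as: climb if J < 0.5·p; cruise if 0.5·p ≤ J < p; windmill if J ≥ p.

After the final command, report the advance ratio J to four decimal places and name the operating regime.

set_propeller: D = 3.234 m, P = 2.306 m (p = P/D = 0.713049); state ← (V=0, rpm=0)
set_airspeed(94.42): V ← 94.42 m/s
throttle_to(10591): rpm ← 10591
adjust_airspeed(+14.83): V ← 94.42 +14.83 = 109.25 m/s
adjust_throttle(-947): rpm ← 10591 -947 = 9644
adjust_throttle(+1659): rpm ← 9644 +1659 = 11303
set_airspeed(41.06): V ← 41.06 m/s
adjust_throttle(+712): rpm ← 11303 +712 = 12015
final state: V = 41.06 m/s, rpm = 12015 → n = rpm/60 = 200.250000 rev/s
J = V / (n·D) = 41.06 / (200.250000 × 3.234) = 0.063403
regime bands: climb J<0.3565 | cruise [0.3565, 0.7130) | windmill J≥0.7130
J = 0.0634 → climb

J = 0.0634, regime = climb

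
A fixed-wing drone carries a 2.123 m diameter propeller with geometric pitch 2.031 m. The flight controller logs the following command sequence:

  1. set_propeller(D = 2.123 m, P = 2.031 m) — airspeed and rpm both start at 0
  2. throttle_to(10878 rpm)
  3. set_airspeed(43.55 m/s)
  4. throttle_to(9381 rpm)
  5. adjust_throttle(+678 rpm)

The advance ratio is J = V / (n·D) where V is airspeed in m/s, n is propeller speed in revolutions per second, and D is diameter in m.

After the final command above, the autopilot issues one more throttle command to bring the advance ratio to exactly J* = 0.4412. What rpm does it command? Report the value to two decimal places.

set_propeller: D = 2.123 m, P = 2.031 m (p = P/D = 0.956665); state ← (V=0, rpm=0)
throttle_to(10878): rpm ← 10878
set_airspeed(43.55): V ← 43.55 m/s
throttle_to(9381): rpm ← 9381
adjust_throttle(+678): rpm ← 9381 +678 = 10059
final state: V = 43.55 m/s, rpm = 10059 → n = rpm/60 = 167.650000 rev/s
target J* = 0.4412; solve J* = V/(n·D) for n: n = V/(J*·D) = 43.55/(0.4412 × 2.123) = 46.494616 rev/s
rpm = 60·n = 2789.676936

rpm = 2789.68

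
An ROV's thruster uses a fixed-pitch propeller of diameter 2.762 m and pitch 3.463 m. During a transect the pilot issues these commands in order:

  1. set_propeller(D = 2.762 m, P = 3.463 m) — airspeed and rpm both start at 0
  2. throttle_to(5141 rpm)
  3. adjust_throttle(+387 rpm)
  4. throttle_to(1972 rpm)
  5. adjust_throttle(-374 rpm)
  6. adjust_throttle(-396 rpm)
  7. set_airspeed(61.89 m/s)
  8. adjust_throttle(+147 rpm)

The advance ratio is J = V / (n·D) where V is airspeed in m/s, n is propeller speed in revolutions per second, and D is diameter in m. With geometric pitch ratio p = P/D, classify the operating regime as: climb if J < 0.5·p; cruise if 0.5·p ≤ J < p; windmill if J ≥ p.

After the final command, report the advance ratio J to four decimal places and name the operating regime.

J = 0.9966, regime = cruise

set_propeller: D = 2.762 m, P = 3.463 m (p = P/D = 1.253802); state ← (V=0, rpm=0)
throttle_to(5141): rpm ← 5141
adjust_throttle(+387): rpm ← 5141 +387 = 5528
throttle_to(1972): rpm ← 1972
adjust_throttle(-374): rpm ← 1972 -374 = 1598
adjust_throttle(-396): rpm ← 1598 -396 = 1202
set_airspeed(61.89): V ← 61.89 m/s
adjust_throttle(+147): rpm ← 1202 +147 = 1349
final state: V = 61.89 m/s, rpm = 1349 → n = rpm/60 = 22.483333 rev/s
J = V / (n·D) = 61.89 / (22.483333 × 2.762) = 0.996635
regime bands: climb J<0.6269 | cruise [0.6269, 1.2538) | windmill J≥1.2538
J = 0.9966 → cruise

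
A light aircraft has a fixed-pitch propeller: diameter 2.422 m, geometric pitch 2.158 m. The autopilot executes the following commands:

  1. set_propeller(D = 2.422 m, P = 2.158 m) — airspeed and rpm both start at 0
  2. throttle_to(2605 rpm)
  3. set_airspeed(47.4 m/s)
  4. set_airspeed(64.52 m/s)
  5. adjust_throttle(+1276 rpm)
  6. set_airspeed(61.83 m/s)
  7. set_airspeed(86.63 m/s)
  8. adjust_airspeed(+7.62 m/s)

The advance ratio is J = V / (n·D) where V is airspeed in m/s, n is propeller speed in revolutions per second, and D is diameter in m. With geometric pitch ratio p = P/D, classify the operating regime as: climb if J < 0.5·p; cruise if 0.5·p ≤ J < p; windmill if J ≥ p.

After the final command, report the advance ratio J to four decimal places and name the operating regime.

set_propeller: D = 2.422 m, P = 2.158 m (p = P/D = 0.890999); state ← (V=0, rpm=0)
throttle_to(2605): rpm ← 2605
set_airspeed(47.4): V ← 47.4 m/s
set_airspeed(64.52): V ← 64.52 m/s
adjust_throttle(+1276): rpm ← 2605 +1276 = 3881
set_airspeed(61.83): V ← 61.83 m/s
set_airspeed(86.63): V ← 86.63 m/s
adjust_airspeed(+7.62): V ← 86.63 +7.62 = 94.25 m/s
final state: V = 94.25 m/s, rpm = 3881 → n = rpm/60 = 64.683333 rev/s
J = V / (n·D) = 94.25 / (64.683333 × 2.422) = 0.601610
regime bands: climb J<0.4455 | cruise [0.4455, 0.8910) | windmill J≥0.8910
J = 0.6016 → cruise

J = 0.6016, regime = cruise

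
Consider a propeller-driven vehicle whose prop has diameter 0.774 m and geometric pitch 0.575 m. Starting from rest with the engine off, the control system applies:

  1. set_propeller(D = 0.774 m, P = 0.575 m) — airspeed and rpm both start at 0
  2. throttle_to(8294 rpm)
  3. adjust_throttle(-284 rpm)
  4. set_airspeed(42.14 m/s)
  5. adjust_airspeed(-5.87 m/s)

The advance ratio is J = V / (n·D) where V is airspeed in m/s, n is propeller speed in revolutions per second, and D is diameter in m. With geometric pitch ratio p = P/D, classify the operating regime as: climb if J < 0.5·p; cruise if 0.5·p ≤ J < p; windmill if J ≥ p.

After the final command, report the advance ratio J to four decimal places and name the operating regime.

set_propeller: D = 0.774 m, P = 0.575 m (p = P/D = 0.742894); state ← (V=0, rpm=0)
throttle_to(8294): rpm ← 8294
adjust_throttle(-284): rpm ← 8294 -284 = 8010
set_airspeed(42.14): V ← 42.14 m/s
adjust_airspeed(-5.87): V ← 42.14 -5.87 = 36.27 m/s
final state: V = 36.27 m/s, rpm = 8010 → n = rpm/60 = 133.500000 rev/s
J = V / (n·D) = 36.27 / (133.500000 × 0.774) = 0.351015
regime bands: climb J<0.3714 | cruise [0.3714, 0.7429) | windmill J≥0.7429
J = 0.3510 → climb

J = 0.3510, regime = climb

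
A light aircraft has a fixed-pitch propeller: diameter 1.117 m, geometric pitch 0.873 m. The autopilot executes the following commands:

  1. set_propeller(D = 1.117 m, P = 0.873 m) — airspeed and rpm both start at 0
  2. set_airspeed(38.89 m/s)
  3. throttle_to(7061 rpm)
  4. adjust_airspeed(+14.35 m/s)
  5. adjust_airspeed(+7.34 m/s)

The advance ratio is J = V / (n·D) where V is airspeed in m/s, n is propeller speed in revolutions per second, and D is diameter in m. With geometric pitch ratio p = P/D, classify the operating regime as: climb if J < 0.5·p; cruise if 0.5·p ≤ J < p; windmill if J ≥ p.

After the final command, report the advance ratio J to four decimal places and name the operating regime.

J = 0.4609, regime = cruise

set_propeller: D = 1.117 m, P = 0.873 m (p = P/D = 0.781558); state ← (V=0, rpm=0)
set_airspeed(38.89): V ← 38.89 m/s
throttle_to(7061): rpm ← 7061
adjust_airspeed(+14.35): V ← 38.89 +14.35 = 53.24 m/s
adjust_airspeed(+7.34): V ← 53.24 +7.34 = 60.58 m/s
final state: V = 60.58 m/s, rpm = 7061 → n = rpm/60 = 117.683333 rev/s
J = V / (n·D) = 60.58 / (117.683333 × 1.117) = 0.460852
regime bands: climb J<0.3908 | cruise [0.3908, 0.7816) | windmill J≥0.7816
J = 0.4609 → cruise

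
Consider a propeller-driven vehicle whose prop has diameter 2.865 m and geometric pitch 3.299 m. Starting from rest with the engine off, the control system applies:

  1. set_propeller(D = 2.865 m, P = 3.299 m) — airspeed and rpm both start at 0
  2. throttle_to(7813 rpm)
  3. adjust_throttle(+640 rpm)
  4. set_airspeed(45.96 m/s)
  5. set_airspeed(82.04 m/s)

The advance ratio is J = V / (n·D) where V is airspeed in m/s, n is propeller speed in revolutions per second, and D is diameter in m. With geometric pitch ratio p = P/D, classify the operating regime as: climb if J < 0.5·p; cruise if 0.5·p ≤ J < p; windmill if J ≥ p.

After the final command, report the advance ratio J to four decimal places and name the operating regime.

J = 0.2033, regime = climb

set_propeller: D = 2.865 m, P = 3.299 m (p = P/D = 1.151483); state ← (V=0, rpm=0)
throttle_to(7813): rpm ← 7813
adjust_throttle(+640): rpm ← 7813 +640 = 8453
set_airspeed(45.96): V ← 45.96 m/s
set_airspeed(82.04): V ← 82.04 m/s
final state: V = 82.04 m/s, rpm = 8453 → n = rpm/60 = 140.883333 rev/s
J = V / (n·D) = 82.04 / (140.883333 × 2.865) = 0.203255
regime bands: climb J<0.5757 | cruise [0.5757, 1.1515) | windmill J≥1.1515
J = 0.2033 → climb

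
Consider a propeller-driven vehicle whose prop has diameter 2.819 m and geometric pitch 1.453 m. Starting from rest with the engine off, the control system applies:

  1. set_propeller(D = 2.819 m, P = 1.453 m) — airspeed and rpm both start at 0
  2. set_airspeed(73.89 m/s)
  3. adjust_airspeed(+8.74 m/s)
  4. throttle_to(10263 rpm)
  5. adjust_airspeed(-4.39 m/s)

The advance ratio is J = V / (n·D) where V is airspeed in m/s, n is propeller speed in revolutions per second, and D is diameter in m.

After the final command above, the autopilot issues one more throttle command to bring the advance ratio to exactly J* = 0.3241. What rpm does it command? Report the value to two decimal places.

set_propeller: D = 2.819 m, P = 1.453 m (p = P/D = 0.515431); state ← (V=0, rpm=0)
set_airspeed(73.89): V ← 73.89 m/s
adjust_airspeed(+8.74): V ← 73.89 +8.74 = 82.63 m/s
throttle_to(10263): rpm ← 10263
adjust_airspeed(-4.39): V ← 82.63 -4.39 = 78.24 m/s
final state: V = 78.24 m/s, rpm = 10263 → n = rpm/60 = 171.050000 rev/s
target J* = 0.3241; solve J* = V/(n·D) for n: n = V/(J*·D) = 78.24/(0.3241 × 2.819) = 85.635677 rev/s
rpm = 60·n = 5138.140613

rpm = 5138.14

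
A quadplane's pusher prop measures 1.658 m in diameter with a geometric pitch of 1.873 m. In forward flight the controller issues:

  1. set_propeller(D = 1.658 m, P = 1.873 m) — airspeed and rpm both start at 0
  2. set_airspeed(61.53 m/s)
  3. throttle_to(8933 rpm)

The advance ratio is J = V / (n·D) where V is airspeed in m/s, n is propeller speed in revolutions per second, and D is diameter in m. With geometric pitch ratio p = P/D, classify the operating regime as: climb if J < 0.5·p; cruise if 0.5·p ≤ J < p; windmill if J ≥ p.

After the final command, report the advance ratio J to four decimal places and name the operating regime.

J = 0.2493, regime = climb

set_propeller: D = 1.658 m, P = 1.873 m (p = P/D = 1.129674); state ← (V=0, rpm=0)
set_airspeed(61.53): V ← 61.53 m/s
throttle_to(8933): rpm ← 8933
final state: V = 61.53 m/s, rpm = 8933 → n = rpm/60 = 148.883333 rev/s
J = V / (n·D) = 61.53 / (148.883333 × 1.658) = 0.249262
regime bands: climb J<0.5648 | cruise [0.5648, 1.1297) | windmill J≥1.1297
J = 0.2493 → climb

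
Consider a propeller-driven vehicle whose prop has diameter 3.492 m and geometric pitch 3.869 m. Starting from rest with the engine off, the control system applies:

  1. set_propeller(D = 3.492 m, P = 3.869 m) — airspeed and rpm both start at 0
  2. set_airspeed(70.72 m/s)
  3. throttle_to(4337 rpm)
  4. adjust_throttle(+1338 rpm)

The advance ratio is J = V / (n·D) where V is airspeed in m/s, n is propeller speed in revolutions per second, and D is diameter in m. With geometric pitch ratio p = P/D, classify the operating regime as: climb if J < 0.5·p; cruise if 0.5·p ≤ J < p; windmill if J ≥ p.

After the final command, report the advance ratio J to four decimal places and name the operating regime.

J = 0.2141, regime = climb

set_propeller: D = 3.492 m, P = 3.869 m (p = P/D = 1.107961); state ← (V=0, rpm=0)
set_airspeed(70.72): V ← 70.72 m/s
throttle_to(4337): rpm ← 4337
adjust_throttle(+1338): rpm ← 4337 +1338 = 5675
final state: V = 70.72 m/s, rpm = 5675 → n = rpm/60 = 94.583333 rev/s
J = V / (n·D) = 70.72 / (94.583333 × 3.492) = 0.214118
regime bands: climb J<0.5540 | cruise [0.5540, 1.1080) | windmill J≥1.1080
J = 0.2141 → climb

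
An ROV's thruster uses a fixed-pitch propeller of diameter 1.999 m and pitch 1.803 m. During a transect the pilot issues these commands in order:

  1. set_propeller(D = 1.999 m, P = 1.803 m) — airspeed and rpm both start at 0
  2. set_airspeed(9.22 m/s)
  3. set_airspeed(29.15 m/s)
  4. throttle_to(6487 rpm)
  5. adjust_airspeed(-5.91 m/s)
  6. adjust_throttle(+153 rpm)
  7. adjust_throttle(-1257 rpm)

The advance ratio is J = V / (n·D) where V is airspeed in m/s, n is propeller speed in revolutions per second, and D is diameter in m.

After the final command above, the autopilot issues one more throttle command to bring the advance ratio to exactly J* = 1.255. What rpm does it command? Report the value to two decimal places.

set_propeller: D = 1.999 m, P = 1.803 m (p = P/D = 0.901951); state ← (V=0, rpm=0)
set_airspeed(9.22): V ← 9.22 m/s
set_airspeed(29.15): V ← 29.15 m/s
throttle_to(6487): rpm ← 6487
adjust_airspeed(-5.91): V ← 29.15 -5.91 = 23.24 m/s
adjust_throttle(+153): rpm ← 6487 +153 = 6640
adjust_throttle(-1257): rpm ← 6640 -1257 = 5383
final state: V = 23.24 m/s, rpm = 5383 → n = rpm/60 = 89.716667 rev/s
target J* = 1.255; solve J* = V/(n·D) for n: n = V/(J*·D) = 23.24/(1.255 × 1.999) = 9.263596 rev/s
rpm = 60·n = 555.815756

rpm = 555.82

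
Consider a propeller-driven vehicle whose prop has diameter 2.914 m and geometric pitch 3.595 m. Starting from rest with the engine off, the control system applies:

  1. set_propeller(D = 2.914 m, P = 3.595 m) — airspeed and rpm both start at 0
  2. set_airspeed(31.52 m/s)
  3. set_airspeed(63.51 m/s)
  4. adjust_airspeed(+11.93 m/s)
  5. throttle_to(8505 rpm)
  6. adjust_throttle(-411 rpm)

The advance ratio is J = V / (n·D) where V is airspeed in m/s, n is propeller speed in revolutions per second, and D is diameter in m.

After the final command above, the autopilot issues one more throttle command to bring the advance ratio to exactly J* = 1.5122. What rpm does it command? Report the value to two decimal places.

set_propeller: D = 2.914 m, P = 3.595 m (p = P/D = 1.233699); state ← (V=0, rpm=0)
set_airspeed(31.52): V ← 31.52 m/s
set_airspeed(63.51): V ← 63.51 m/s
adjust_airspeed(+11.93): V ← 63.51 +11.93 = 75.44 m/s
throttle_to(8505): rpm ← 8505
adjust_throttle(-411): rpm ← 8505 -411 = 8094
final state: V = 75.44 m/s, rpm = 8094 → n = rpm/60 = 134.900000 rev/s
target J* = 1.5122; solve J* = V/(n·D) for n: n = V/(J*·D) = 75.44/(1.5122 × 2.914) = 17.119966 rev/s
rpm = 60·n = 1027.197962

rpm = 1027.20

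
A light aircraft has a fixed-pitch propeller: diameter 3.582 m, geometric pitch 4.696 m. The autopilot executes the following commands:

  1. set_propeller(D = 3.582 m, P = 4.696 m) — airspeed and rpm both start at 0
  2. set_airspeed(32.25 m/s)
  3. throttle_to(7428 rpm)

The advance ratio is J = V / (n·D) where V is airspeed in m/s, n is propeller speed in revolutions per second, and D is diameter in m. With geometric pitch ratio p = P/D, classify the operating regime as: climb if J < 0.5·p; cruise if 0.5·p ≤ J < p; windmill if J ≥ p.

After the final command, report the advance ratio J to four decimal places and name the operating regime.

J = 0.0727, regime = climb

set_propeller: D = 3.582 m, P = 4.696 m (p = P/D = 1.310999); state ← (V=0, rpm=0)
set_airspeed(32.25): V ← 32.25 m/s
throttle_to(7428): rpm ← 7428
final state: V = 32.25 m/s, rpm = 7428 → n = rpm/60 = 123.800000 rev/s
J = V / (n·D) = 32.25 / (123.800000 × 3.582) = 0.072725
regime bands: climb J<0.6555 | cruise [0.6555, 1.3110) | windmill J≥1.3110
J = 0.0727 → climb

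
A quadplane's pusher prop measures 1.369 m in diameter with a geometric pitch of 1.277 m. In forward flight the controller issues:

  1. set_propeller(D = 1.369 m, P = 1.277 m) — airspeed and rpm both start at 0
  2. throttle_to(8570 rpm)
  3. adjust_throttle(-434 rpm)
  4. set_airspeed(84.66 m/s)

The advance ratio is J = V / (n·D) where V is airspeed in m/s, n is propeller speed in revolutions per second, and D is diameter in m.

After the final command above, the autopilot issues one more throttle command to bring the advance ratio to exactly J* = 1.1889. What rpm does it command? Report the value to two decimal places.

set_propeller: D = 1.369 m, P = 1.277 m (p = P/D = 0.932798); state ← (V=0, rpm=0)
throttle_to(8570): rpm ← 8570
adjust_throttle(-434): rpm ← 8570 -434 = 8136
set_airspeed(84.66): V ← 84.66 m/s
final state: V = 84.66 m/s, rpm = 8136 → n = rpm/60 = 135.600000 rev/s
target J* = 1.1889; solve J* = V/(n·D) for n: n = V/(J*·D) = 84.66/(1.1889 × 1.369) = 52.015106 rev/s
rpm = 60·n = 3120.906368

rpm = 3120.91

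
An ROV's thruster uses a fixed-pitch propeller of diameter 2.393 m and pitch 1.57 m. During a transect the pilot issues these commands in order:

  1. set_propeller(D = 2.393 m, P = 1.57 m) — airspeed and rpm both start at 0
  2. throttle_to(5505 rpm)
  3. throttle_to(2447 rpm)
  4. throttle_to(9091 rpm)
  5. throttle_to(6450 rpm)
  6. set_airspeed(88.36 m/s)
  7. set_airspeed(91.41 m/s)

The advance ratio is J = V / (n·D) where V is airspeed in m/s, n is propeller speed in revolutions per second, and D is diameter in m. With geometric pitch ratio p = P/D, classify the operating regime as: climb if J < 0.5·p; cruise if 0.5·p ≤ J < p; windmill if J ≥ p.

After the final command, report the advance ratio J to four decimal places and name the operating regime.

set_propeller: D = 2.393 m, P = 1.57 m (p = P/D = 0.656080); state ← (V=0, rpm=0)
throttle_to(5505): rpm ← 5505
throttle_to(2447): rpm ← 2447
throttle_to(9091): rpm ← 9091
throttle_to(6450): rpm ← 6450
set_airspeed(88.36): V ← 88.36 m/s
set_airspeed(91.41): V ← 91.41 m/s
final state: V = 91.41 m/s, rpm = 6450 → n = rpm/60 = 107.500000 rev/s
J = V / (n·D) = 91.41 / (107.500000 × 2.393) = 0.355339
regime bands: climb J<0.3280 | cruise [0.3280, 0.6561) | windmill J≥0.6561
J = 0.3553 → cruise

J = 0.3553, regime = cruise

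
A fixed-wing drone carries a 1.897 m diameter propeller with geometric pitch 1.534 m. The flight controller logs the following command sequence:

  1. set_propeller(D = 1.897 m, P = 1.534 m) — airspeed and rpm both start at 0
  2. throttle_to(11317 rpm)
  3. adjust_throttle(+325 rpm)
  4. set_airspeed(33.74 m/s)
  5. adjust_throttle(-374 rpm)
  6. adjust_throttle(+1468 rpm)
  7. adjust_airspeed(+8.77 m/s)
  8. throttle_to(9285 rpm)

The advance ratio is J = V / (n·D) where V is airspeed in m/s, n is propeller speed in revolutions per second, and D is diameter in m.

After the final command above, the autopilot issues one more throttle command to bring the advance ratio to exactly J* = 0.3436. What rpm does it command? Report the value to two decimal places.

set_propeller: D = 1.897 m, P = 1.534 m (p = P/D = 0.808645); state ← (V=0, rpm=0)
throttle_to(11317): rpm ← 11317
adjust_throttle(+325): rpm ← 11317 +325 = 11642
set_airspeed(33.74): V ← 33.74 m/s
adjust_throttle(-374): rpm ← 11642 -374 = 11268
adjust_throttle(+1468): rpm ← 11268 +1468 = 12736
adjust_airspeed(+8.77): V ← 33.74 +8.77 = 42.51 m/s
throttle_to(9285): rpm ← 9285
final state: V = 42.51 m/s, rpm = 9285 → n = rpm/60 = 154.750000 rev/s
target J* = 0.3436; solve J* = V/(n·D) for n: n = V/(J*·D) = 42.51/(0.3436 × 1.897) = 65.218472 rev/s
rpm = 60·n = 3913.108315

rpm = 3913.11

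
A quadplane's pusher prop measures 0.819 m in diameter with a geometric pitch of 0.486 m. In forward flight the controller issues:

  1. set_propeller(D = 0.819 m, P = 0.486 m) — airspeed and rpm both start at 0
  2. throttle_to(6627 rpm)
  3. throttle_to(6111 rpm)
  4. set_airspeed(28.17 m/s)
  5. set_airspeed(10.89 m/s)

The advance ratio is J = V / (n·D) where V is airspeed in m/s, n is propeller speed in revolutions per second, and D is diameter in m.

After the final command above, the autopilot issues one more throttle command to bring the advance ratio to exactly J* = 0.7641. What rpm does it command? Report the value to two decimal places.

rpm = 1044.11

set_propeller: D = 0.819 m, P = 0.486 m (p = P/D = 0.593407); state ← (V=0, rpm=0)
throttle_to(6627): rpm ← 6627
throttle_to(6111): rpm ← 6111
set_airspeed(28.17): V ← 28.17 m/s
set_airspeed(10.89): V ← 10.89 m/s
final state: V = 10.89 m/s, rpm = 6111 → n = rpm/60 = 101.850000 rev/s
target J* = 0.7641; solve J* = V/(n·D) for n: n = V/(J*·D) = 10.89/(0.7641 × 0.819) = 17.401784 rev/s
rpm = 60·n = 1044.107051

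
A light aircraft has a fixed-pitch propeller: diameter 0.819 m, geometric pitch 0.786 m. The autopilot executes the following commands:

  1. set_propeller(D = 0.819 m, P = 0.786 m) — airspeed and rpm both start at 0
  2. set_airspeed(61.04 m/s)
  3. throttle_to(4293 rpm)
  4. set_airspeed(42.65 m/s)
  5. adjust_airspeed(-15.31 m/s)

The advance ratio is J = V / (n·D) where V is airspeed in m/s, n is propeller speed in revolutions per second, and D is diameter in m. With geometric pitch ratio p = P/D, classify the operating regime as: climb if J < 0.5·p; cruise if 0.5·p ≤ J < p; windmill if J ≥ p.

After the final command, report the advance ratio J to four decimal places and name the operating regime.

set_propeller: D = 0.819 m, P = 0.786 m (p = P/D = 0.959707); state ← (V=0, rpm=0)
set_airspeed(61.04): V ← 61.04 m/s
throttle_to(4293): rpm ← 4293
set_airspeed(42.65): V ← 42.65 m/s
adjust_airspeed(-15.31): V ← 42.65 -15.31 = 27.34 m/s
final state: V = 27.34 m/s, rpm = 4293 → n = rpm/60 = 71.550000 rev/s
J = V / (n·D) = 27.34 / (71.550000 × 0.819) = 0.466557
regime bands: climb J<0.4799 | cruise [0.4799, 0.9597) | windmill J≥0.9597
J = 0.4666 → climb

J = 0.4666, regime = climb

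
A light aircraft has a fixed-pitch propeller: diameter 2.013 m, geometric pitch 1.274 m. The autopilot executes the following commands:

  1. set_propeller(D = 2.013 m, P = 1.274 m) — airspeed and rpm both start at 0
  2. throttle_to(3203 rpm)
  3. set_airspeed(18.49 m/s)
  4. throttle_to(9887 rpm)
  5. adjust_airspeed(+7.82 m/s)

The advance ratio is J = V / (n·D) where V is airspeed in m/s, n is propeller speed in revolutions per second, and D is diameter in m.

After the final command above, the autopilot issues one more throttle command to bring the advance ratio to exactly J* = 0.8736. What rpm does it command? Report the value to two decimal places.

rpm = 897.67

set_propeller: D = 2.013 m, P = 1.274 m (p = P/D = 0.632886); state ← (V=0, rpm=0)
throttle_to(3203): rpm ← 3203
set_airspeed(18.49): V ← 18.49 m/s
throttle_to(9887): rpm ← 9887
adjust_airspeed(+7.82): V ← 18.49 +7.82 = 26.31 m/s
final state: V = 26.31 m/s, rpm = 9887 → n = rpm/60 = 164.783333 rev/s
target J* = 0.8736; solve J* = V/(n·D) for n: n = V/(J*·D) = 26.31/(0.8736 × 2.013) = 14.961132 rev/s
rpm = 60·n = 897.667906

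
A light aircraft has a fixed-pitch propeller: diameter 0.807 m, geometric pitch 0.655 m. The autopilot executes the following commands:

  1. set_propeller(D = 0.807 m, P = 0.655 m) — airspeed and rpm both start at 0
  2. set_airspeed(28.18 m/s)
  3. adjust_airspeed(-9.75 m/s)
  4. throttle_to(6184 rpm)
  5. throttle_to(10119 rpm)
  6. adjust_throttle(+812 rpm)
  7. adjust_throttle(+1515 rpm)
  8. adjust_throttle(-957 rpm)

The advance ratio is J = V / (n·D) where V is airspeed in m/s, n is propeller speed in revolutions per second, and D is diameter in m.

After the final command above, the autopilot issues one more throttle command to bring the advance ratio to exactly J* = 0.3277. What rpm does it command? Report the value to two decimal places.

set_propeller: D = 0.807 m, P = 0.655 m (p = P/D = 0.811648); state ← (V=0, rpm=0)
set_airspeed(28.18): V ← 28.18 m/s
adjust_airspeed(-9.75): V ← 28.18 -9.75 = 18.43 m/s
throttle_to(6184): rpm ← 6184
throttle_to(10119): rpm ← 10119
adjust_throttle(+812): rpm ← 10119 +812 = 10931
adjust_throttle(+1515): rpm ← 10931 +1515 = 12446
adjust_throttle(-957): rpm ← 12446 -957 = 11489
final state: V = 18.43 m/s, rpm = 11489 → n = rpm/60 = 191.483333 rev/s
target J* = 0.3277; solve J* = V/(n·D) for n: n = V/(J*·D) = 18.43/(0.3277 × 0.807) = 69.690785 rev/s
rpm = 60·n = 4181.447126

rpm = 4181.45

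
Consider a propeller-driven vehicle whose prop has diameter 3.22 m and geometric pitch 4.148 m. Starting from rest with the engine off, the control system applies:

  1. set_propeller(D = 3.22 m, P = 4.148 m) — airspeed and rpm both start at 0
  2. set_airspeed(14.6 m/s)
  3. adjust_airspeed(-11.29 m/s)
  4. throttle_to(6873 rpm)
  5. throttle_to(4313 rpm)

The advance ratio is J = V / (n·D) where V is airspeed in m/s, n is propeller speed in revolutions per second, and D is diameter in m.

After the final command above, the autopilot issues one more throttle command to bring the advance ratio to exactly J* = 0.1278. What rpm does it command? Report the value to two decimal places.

set_propeller: D = 3.22 m, P = 4.148 m (p = P/D = 1.288199); state ← (V=0, rpm=0)
set_airspeed(14.6): V ← 14.6 m/s
adjust_airspeed(-11.29): V ← 14.6 -11.29 = 3.31 m/s
throttle_to(6873): rpm ← 6873
throttle_to(4313): rpm ← 4313
final state: V = 3.31 m/s, rpm = 4313 → n = rpm/60 = 71.883333 rev/s
target J* = 0.1278; solve J* = V/(n·D) for n: n = V/(J*·D) = 3.31/(0.1278 × 3.22) = 8.043430 rev/s
rpm = 60·n = 482.605780

rpm = 482.61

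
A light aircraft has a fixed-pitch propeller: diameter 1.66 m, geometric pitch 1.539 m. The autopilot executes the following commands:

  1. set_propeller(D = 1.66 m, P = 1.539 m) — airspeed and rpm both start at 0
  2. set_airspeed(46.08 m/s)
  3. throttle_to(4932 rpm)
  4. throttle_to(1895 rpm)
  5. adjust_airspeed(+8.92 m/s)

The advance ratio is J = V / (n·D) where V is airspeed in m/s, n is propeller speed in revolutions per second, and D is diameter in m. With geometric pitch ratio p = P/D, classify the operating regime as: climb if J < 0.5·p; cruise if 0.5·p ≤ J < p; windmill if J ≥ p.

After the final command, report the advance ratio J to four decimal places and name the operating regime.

J = 1.0491, regime = windmill

set_propeller: D = 1.66 m, P = 1.539 m (p = P/D = 0.927108); state ← (V=0, rpm=0)
set_airspeed(46.08): V ← 46.08 m/s
throttle_to(4932): rpm ← 4932
throttle_to(1895): rpm ← 1895
adjust_airspeed(+8.92): V ← 46.08 +8.92 = 55 m/s
final state: V = 55 m/s, rpm = 1895 → n = rpm/60 = 31.583333 rev/s
J = V / (n·D) = 55 / (31.583333 × 1.66) = 1.049051
regime bands: climb J<0.4636 | cruise [0.4636, 0.9271) | windmill J≥0.9271
J = 1.0491 → windmill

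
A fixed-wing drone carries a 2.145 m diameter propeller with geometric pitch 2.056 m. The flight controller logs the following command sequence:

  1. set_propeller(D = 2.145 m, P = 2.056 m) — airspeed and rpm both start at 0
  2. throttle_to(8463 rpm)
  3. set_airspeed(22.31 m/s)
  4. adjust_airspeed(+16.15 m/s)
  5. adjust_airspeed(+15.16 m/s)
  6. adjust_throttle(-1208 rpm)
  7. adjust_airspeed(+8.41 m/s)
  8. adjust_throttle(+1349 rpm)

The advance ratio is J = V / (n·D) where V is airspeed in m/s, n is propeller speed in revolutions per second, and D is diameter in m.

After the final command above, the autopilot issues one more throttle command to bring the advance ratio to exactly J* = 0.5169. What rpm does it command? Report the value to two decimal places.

set_propeller: D = 2.145 m, P = 2.056 m (p = P/D = 0.958508); state ← (V=0, rpm=0)
throttle_to(8463): rpm ← 8463
set_airspeed(22.31): V ← 22.31 m/s
adjust_airspeed(+16.15): V ← 22.31 +16.15 = 38.46 m/s
adjust_airspeed(+15.16): V ← 38.46 +15.16 = 53.62 m/s
adjust_throttle(-1208): rpm ← 8463 -1208 = 7255
adjust_airspeed(+8.41): V ← 53.62 +8.41 = 62.03 m/s
adjust_throttle(+1349): rpm ← 7255 +1349 = 8604
final state: V = 62.03 m/s, rpm = 8604 → n = rpm/60 = 143.400000 rev/s
target J* = 0.5169; solve J* = V/(n·D) for n: n = V/(J*·D) = 62.03/(0.5169 × 2.145) = 55.945860 rev/s
rpm = 60·n = 3356.751587

rpm = 3356.75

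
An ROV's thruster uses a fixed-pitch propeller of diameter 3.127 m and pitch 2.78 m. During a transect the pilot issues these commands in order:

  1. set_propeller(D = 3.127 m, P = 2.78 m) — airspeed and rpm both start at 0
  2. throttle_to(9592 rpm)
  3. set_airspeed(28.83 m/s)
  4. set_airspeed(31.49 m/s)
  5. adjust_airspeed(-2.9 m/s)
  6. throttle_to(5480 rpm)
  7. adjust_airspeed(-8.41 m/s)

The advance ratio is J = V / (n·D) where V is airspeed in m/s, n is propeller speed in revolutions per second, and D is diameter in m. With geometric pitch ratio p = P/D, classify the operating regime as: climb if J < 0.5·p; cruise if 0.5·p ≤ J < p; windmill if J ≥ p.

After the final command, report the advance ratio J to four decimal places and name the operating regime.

set_propeller: D = 3.127 m, P = 2.78 m (p = P/D = 0.889031); state ← (V=0, rpm=0)
throttle_to(9592): rpm ← 9592
set_airspeed(28.83): V ← 28.83 m/s
set_airspeed(31.49): V ← 31.49 m/s
adjust_airspeed(-2.9): V ← 31.49 -2.9 = 28.59 m/s
throttle_to(5480): rpm ← 5480
adjust_airspeed(-8.41): V ← 28.59 -8.41 = 20.18 m/s
final state: V = 20.18 m/s, rpm = 5480 → n = rpm/60 = 91.333333 rev/s
J = V / (n·D) = 20.18 / (91.333333 × 3.127) = 0.070658
regime bands: climb J<0.4445 | cruise [0.4445, 0.8890) | windmill J≥0.8890
J = 0.0707 → climb

J = 0.0707, regime = climb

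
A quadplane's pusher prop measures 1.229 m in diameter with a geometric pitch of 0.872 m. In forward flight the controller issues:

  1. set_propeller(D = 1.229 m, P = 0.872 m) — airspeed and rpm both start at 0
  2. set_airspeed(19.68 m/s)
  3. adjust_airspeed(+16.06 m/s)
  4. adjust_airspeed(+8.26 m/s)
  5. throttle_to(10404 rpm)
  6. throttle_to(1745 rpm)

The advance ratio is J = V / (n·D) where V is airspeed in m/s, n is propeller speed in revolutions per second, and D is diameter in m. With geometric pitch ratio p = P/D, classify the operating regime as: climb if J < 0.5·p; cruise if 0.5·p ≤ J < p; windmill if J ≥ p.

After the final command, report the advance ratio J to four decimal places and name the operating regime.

set_propeller: D = 1.229 m, P = 0.872 m (p = P/D = 0.709520); state ← (V=0, rpm=0)
set_airspeed(19.68): V ← 19.68 m/s
adjust_airspeed(+16.06): V ← 19.68 +16.06 = 35.74 m/s
adjust_airspeed(+8.26): V ← 35.74 +8.26 = 44 m/s
throttle_to(10404): rpm ← 10404
throttle_to(1745): rpm ← 1745
final state: V = 44 m/s, rpm = 1745 → n = rpm/60 = 29.083333 rev/s
J = V / (n·D) = 44 / (29.083333 × 1.229) = 1.230996
regime bands: climb J<0.3548 | cruise [0.3548, 0.7095) | windmill J≥0.7095
J = 1.2310 → windmill

J = 1.2310, regime = windmill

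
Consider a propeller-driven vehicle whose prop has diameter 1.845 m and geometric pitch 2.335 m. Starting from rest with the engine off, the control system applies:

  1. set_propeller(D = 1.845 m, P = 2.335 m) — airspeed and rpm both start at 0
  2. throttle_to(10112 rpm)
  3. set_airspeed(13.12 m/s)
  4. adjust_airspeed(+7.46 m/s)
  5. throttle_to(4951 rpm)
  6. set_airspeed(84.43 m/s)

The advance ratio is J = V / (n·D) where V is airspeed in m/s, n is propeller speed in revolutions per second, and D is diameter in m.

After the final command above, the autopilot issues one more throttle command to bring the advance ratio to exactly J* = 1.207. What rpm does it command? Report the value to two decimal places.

rpm = 2274.81

set_propeller: D = 1.845 m, P = 2.335 m (p = P/D = 1.265583); state ← (V=0, rpm=0)
throttle_to(10112): rpm ← 10112
set_airspeed(13.12): V ← 13.12 m/s
adjust_airspeed(+7.46): V ← 13.12 +7.46 = 20.58 m/s
throttle_to(4951): rpm ← 4951
set_airspeed(84.43): V ← 84.43 m/s
final state: V = 84.43 m/s, rpm = 4951 → n = rpm/60 = 82.516667 rev/s
target J* = 1.207; solve J* = V/(n·D) for n: n = V/(J*·D) = 84.43/(1.207 × 1.845) = 37.913436 rev/s
rpm = 60·n = 2274.806178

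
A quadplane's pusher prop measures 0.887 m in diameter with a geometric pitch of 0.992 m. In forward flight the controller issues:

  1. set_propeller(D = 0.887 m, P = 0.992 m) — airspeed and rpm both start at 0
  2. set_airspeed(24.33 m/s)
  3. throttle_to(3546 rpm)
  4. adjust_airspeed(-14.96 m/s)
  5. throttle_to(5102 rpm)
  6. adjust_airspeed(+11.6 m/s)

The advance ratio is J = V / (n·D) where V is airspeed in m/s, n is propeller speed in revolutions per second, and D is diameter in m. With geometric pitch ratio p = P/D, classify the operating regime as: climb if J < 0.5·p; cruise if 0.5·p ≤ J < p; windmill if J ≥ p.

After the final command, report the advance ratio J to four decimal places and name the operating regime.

J = 0.2780, regime = climb

set_propeller: D = 0.887 m, P = 0.992 m (p = P/D = 1.118377); state ← (V=0, rpm=0)
set_airspeed(24.33): V ← 24.33 m/s
throttle_to(3546): rpm ← 3546
adjust_airspeed(-14.96): V ← 24.33 -14.96 = 9.37 m/s
throttle_to(5102): rpm ← 5102
adjust_airspeed(+11.6): V ← 9.37 +11.6 = 20.97 m/s
final state: V = 20.97 m/s, rpm = 5102 → n = rpm/60 = 85.033333 rev/s
J = V / (n·D) = 20.97 / (85.033333 × 0.887) = 0.278026
regime bands: climb J<0.5592 | cruise [0.5592, 1.1184) | windmill J≥1.1184
J = 0.2780 → climb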